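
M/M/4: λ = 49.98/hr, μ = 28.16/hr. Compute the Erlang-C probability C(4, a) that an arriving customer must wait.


a = λ/μ = 1.7749; ρ = a/4 = 0.4437
P₀ = 0.165974 (from M/M/c formula)
C(c,a) = [a^c/(c!(1−ρ))]·P₀ = [9.92326/(24·0.5563)]·0.165974
= 0.74327·0.165974 = 0.123364

Final: 0.123364


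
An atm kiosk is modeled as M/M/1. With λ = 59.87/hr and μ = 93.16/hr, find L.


ρ = λ/μ = 59.87/93.16 = 0.6427
L = ρ/(1−ρ) = 0.6427/(1 − 0.6427) = 0.6427/0.3573 = 1.7984

Final: 1.7984


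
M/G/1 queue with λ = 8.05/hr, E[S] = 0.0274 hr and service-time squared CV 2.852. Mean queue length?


ρ = λ·E[S] = 8.05·0.0274 = 0.2206
Lq = ρ²(1+C_s²)/(2(1−ρ)) = 0.04865·(1+2.852)/(2·0.7794)
= 0.04865·3.8520/1.5589 = 0.12022

Final: 0.12022


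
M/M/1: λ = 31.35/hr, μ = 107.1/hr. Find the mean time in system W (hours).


W = 1/(μ−λ) = 1/(107.1 − 31.35) = 1/75.75 = 0.01320 hr

Final: 0.01320 hr


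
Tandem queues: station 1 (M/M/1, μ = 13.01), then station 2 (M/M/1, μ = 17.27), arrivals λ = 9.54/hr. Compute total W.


Each node sees arrival rate λ = 9.54/hr (tandem ⇒ throughput preserved).
W₁ = 1/(μ₁−λ) = 1/(13.01−9.54) = 0.28818 hr
W₂ = 1/(μ₂−λ) = 1/(17.27−9.54) = 0.12937 hr
W_total = W₁ + W₂ = 0.28818 + 0.12937 = 0.41755 hr

Final: 0.41755 hr


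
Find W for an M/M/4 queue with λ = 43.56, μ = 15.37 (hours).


a = 2.8341; ρ = 0.7085; P₀ = 0.047924
Lq = P₀·a^c·ρ/(c!(1−ρ)²) = 1.07434
Wq = Lq/λ = 1.07434/43.56 = 0.02466 hr
W = Wq + 1/μ = 0.02466 + 0.06506 = 0.08973 hr

Final: 0.08973 hr


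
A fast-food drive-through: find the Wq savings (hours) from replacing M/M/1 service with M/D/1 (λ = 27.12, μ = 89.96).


ρ = 27.12/89.96 = 0.3015
Wq(M/M/1) = ρ/(μ−λ) = 0.3015/62.84 = 0.004797 hr
Wq(M/D/1) = ρ/(2(μ−λ)) = 0.002399 hr
Savings = 0.004797 − 0.002399 = 0.002399 hr

Final: 0.002399 hr


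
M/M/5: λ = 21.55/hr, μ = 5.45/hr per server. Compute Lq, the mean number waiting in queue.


a = λ/μ = 3.9541; ρ = a/5 = 0.7908
P₀ = 0.013933
Lq = P₀·a^c·ρ / (c!·(1−ρ)²) = 0.013933·966.61574·0.7908/(120·0.04375)
= 2.02857

Final: 2.02857


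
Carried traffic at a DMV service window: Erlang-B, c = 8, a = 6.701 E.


B(8,6.701) = 0.161623 (Erlang-B)
Carried load = a(1 − B) = 6.701·(1 − 0.161623) = 6.701·0.838377 = 5.6180 E

Final: 5.6180 Erlangs


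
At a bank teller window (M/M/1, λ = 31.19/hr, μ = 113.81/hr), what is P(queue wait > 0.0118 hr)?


ρ = 31.19/113.81 = 0.2741
P(Wq > t) = ρ·e^{−(μ−λ)t} = 0.2741·e^{−0.9749}
= 0.2741·0.377224 = 0.103379

Final: 0.103379


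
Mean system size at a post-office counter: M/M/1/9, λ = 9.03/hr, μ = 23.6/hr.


ρ = 9.03/23.6 = 0.3826
L = ρ[1 − (K+1)ρ^K + Kρ^(K+1)] / [(1−ρ)(1−ρ^(K+1))]
Numerator: 0.3826·(1 − 10·0.0001758 + 9·0.00006726) = 0.382186
Denominator: (0.6174)·(0.999933) = 0.617331
L = 0.382186/0.617331 = 0.6191

Final: 0.6191


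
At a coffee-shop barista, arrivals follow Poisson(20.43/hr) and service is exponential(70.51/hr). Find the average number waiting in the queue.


ρ = 20.43/70.51 = 0.2897
Lq = ρ²/(1−ρ) = 0.08395/0.7103 = 0.1182

Final: 0.1182


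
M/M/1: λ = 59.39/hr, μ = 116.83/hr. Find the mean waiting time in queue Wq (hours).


ρ = 59.39/116.83 = 0.5083
Wq = ρ/(μ−λ) = 0.5083/(116.83 − 59.39) = 0.5083/57.44 = 0.008850 hr

Final: 0.008850 hr


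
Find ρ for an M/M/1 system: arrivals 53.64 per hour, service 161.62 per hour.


ρ = λ/μ = 53.64/161.62 = 0.3319

Final: 0.3319


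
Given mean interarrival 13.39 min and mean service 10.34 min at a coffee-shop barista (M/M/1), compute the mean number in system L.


λ = 60/13.39 = 4.4810 /hr
μ = 60/10.34 = 5.8027 /hr
ρ = λ/μ = 4.4810/5.8027 = 0.7722
L = ρ/(1−ρ) = 0.7722/0.2278 = 3.3902

Final: 3.3902


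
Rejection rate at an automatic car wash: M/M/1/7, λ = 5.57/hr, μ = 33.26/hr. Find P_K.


ρ = λ/μ = 5.57/33.26 = 0.1675
P_K = (1−ρ)ρ^K/(1−ρ^(K+1)) = (0.8325·0.000003694)/(1 − 0.0000006187)
= 0.000003076/0.999999 = 0.000003076

Final: 0.000003076


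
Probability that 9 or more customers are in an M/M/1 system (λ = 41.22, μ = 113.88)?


ρ = 41.22/113.88 = 0.3620
P(N ≥ n) = ρ^n = 0.3620^9 = 0.0001066

Final: 0.0001066


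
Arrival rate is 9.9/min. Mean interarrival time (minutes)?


Mean interarrival time = 1/λ = 1/9.9 minute = 0.10101 minute
In minutes: 0.10101 × 1 = 0.1010 min

Final: 0.1010 min


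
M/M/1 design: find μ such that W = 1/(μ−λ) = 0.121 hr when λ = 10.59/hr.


W = 1/(μ−λ) ⇒ μ − λ = 1/W = 1/0.121 = 8.2645
μ = λ + 1/W = 10.59 + 8.2645 = 18.8545 per hr

Final: 18.8545 /hr


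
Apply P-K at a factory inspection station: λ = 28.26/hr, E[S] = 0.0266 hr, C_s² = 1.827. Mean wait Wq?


ρ = λ·E[S] = 28.26·0.0266 = 0.7517
E[S²] = E[S]²(1+C_s²) = 0.0266²·(1+1.827) = 0.002000
Wq = λ·E[S²]/(2(1−ρ)) = 28.26·0.002000/(2·0.2483) = 0.11384 hr

Final: 0.11384 hr


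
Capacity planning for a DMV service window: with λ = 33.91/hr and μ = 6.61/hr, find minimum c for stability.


Stability requires cμ > λ ⇔ c > λ/μ.
λ/μ = 33.91/6.61 = 5.1301
Minimum integer c = ⌊5.1301⌋ + 1 = 6
Check: 6·6.61 = 39.66 > 33.91, while 5·6.61 = 33.05 ≤ 33.91

Final: 6 servers


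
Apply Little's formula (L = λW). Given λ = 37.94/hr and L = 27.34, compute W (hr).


W = L/λ = 27.34/37.94 = 0.7206 hr

Final: 0.7206 hr


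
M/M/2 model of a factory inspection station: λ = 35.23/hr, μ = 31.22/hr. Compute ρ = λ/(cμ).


ρ = λ/(cμ) = 35.23/(2·31.22) = 35.23/62.44 = 0.5642

Final: 0.5642


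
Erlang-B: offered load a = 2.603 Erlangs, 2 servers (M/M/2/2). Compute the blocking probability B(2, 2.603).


B(c,a) = (a^c/c!) / Σ_{k=0}^{c} a^k/k!
a^2/2! = 3.387805
Σ terms (k=0..2): 1.00000 + 2.60300 + 3.38780 = 6.990805
B = 3.387805/6.990805 = 0.484609

Final: 0.484609


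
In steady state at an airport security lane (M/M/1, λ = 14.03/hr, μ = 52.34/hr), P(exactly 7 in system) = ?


ρ = 14.03/52.34 = 0.2681
P_n = (1−ρ)·ρ^n = (1 − 0.2681)·0.2681^7 = 0.7319·0.00009944 = 0.00007279

Final: 0.00007279


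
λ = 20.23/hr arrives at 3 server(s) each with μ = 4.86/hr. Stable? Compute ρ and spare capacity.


Total capacity cμ = 3·4.86 = 14.58/hr
ρ = λ/(cμ) = 20.23/14.58 = 1.3875
Stable ⇔ ρ < 1: NO
Spare capacity = cμ − λ = 14.58 − 20.23 = -5.65/hr

Final: ρ = 1.3875; unstable; margin = -5.65/hr


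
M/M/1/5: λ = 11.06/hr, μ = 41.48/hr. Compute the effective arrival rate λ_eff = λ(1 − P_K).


ρ = 0.2666; P_K = (1−ρ)ρ^5/(1−ρ^6) = 0.0009887
λ_eff = λ(1 − P_K) = 11.06·(1 − 0.0009887) = 11.06·0.999011 = 11.0491 /hr

Final: 11.0491 /hr


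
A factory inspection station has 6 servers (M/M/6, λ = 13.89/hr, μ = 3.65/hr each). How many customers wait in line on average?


a = λ/μ = 3.8055; ρ = a/6 = 0.6342
P₀ = 0.020767
Lq = P₀·a^c·ρ / (c!·(1−ρ)²) = 0.020767·3037.08039·0.6342/(720·0.13378)
= 0.41532

Final: 0.41532


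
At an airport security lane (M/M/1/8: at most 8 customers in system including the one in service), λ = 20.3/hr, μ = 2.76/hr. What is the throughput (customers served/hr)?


ρ = 7.3551; P_K = (1−ρ)ρ^8/(1−ρ^9) = 0.864039
λ_eff = λ(1 − P_K) = 20.3·(1 − 0.864039) = 20.3·0.135961 = 2.7600 /hr

Final: 2.7600 /hr


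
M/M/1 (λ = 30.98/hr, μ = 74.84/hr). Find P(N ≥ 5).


ρ = 30.98/74.84 = 0.4139
P(N ≥ n) = ρ^n = 0.4139^5 = 0.012155

Final: 0.012155


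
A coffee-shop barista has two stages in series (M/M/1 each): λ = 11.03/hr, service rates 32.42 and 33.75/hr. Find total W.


Each node sees arrival rate λ = 11.03/hr (tandem ⇒ throughput preserved).
W₁ = 1/(μ₁−λ) = 1/(32.42−11.03) = 0.04675 hr
W₂ = 1/(μ₂−λ) = 1/(33.75−11.03) = 0.04401 hr
W_total = W₁ + W₂ = 0.04675 + 0.04401 = 0.09076 hr

Final: 0.09076 hr


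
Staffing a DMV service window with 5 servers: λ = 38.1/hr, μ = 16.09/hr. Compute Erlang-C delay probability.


a = λ/μ = 2.3679; ρ = a/5 = 0.4736
P₀ = 0.091972 (from M/M/c formula)
C(c,a) = [a^c/(c!(1−ρ))]·P₀ = [74.44656/(120·0.5264)]·0.091972
= 1.17852·0.091972 = 0.108391

Final: 0.108391


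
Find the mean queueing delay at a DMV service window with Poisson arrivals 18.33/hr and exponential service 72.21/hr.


ρ = 18.33/72.21 = 0.2538
Wq = ρ/(μ−λ) = 0.2538/(72.21 − 18.33) = 0.2538/53.88 = 0.004711 hr

Final: 0.004711 hr


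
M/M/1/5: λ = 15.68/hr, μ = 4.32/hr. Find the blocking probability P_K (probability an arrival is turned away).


ρ = λ/μ = 15.68/4.32 = 3.6296
P_K = (1−ρ)ρ^K/(1−ρ^(K+1)) = (-2.6296·629.957945)/(1 − 2286.514023)
= -1656.556078/-2285.514023 = 0.724807

Final: 0.724807


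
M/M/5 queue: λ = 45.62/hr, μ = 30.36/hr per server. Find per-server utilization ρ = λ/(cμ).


ρ = λ/(cμ) = 45.62/(5·30.36) = 45.62/151.80 = 0.3005

Final: 0.3005


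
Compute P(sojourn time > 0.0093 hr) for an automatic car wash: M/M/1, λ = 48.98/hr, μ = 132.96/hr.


W ~ Exponential(μ−λ) for M/M/1.
μ − λ = 132.96 − 48.98 = 83.9800
P(W > t) = e^{−(μ−λ)t} = e^{−0.7810} = 0.457941

Final: 0.457941


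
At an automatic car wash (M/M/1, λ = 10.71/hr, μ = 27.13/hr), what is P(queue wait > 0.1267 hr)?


ρ = 10.71/27.13 = 0.3948
P(Wq > t) = ρ·e^{−(μ−λ)t} = 0.3948·e^{−2.0804}
= 0.3948·0.124879 = 0.049298

Final: 0.049298


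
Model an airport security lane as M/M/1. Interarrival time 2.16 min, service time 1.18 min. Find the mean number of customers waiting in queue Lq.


λ = 60/2.16 = 27.7778 /hr
μ = 60/1.18 = 50.8475 /hr
ρ = λ/μ = 27.7778/50.8475 = 0.5463
Lq = ρ²/(1−ρ) = 0.2984/0.4537 = 0.6578

Final: 0.6578


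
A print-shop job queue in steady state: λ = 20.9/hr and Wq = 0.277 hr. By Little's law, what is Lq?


Lq = λWq = 20.9·0.277 = 5.7893

Final: 5.7893


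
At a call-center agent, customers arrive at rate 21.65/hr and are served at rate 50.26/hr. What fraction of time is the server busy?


ρ = λ/μ = 21.65/50.26 = 0.4308

Final: 0.4308


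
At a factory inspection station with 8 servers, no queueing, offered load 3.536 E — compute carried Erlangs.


B(8,3.536) = 0.017844 (Erlang-B)
Carried load = a(1 − B) = 3.536·(1 − 0.017844) = 3.536·0.982156 = 3.4729 E

Final: 3.4729 Erlangs


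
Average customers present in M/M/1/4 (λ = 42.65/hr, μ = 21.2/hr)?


ρ = 42.65/21.2 = 2.0118
L = ρ[1 − (K+1)ρ^K + Kρ^(K+1)] / [(1−ρ)(1−ρ^(K+1))]
Numerator: 2.0118·(1 − 5·16.380709 + 4·32.954587) = 102.430015
Denominator: (-1.0118)·(-31.954587) = 32.331410
L = 102.430015/32.331410 = 3.1681

Final: 3.1681


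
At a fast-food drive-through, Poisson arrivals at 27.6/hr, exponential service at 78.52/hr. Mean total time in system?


W = 1/(μ−λ) = 1/(78.52 − 27.6) = 1/50.92 = 0.01964 hr

Final: 0.01964 hr


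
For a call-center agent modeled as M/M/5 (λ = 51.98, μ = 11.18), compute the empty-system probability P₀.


a = λ/μ = 51.98/11.18 = 4.6494; ρ = a/c = 0.9299
Σ_{k=0}^{4} a^k/k! (terms k=0..4) = 1.00000 + 4.64937 + 10.80834 + 16.75067 + 19.47003 = 52.67841
Tail: a^5/(5!(1−ρ)) = 2172.56290/(120·0.07013) = 258.17659
P₀ = 1/(52.67841 + 258.17659) = 1/310.85500 = 0.003217

Final: 0.003217


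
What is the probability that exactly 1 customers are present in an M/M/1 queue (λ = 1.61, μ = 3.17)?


ρ = 1.61/3.17 = 0.5079
P_n = (1−ρ)·ρ^n = (1 − 0.5079)·0.5079^1 = 0.4921·0.507886 = 0.249938

Final: 0.249938


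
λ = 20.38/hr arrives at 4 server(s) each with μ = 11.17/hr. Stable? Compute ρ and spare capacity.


Total capacity cμ = 4·11.17 = 44.68/hr
ρ = λ/(cμ) = 20.38/44.68 = 0.4561
Stable ⇔ ρ < 1: YES
Spare capacity = cμ − λ = 44.68 − 20.38 = 24.30/hr

Final: ρ = 0.4561; stable; margin = 24.30/hr


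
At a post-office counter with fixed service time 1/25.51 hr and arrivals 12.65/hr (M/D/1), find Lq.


ρ = 12.65/25.51 = 0.4959
M/D/1: Lq = ρ²/(2(1−ρ)) = 0.2459/(2·0.5041) = 0.24389

Final: 0.24389


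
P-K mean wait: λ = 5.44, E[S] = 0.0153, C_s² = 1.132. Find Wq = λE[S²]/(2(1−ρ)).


ρ = λ·E[S] = 5.44·0.0153 = 0.08323
E[S²] = E[S]²(1+C_s²) = 0.0153²·(1+1.132) = 0.0004991
Wq = λ·E[S²]/(2(1−ρ)) = 5.44·0.0004991/(2·0.9168) = 0.001481 hr

Final: 0.001481 hr


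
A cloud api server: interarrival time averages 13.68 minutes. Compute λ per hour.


λ = 1/(interarrival time) in consistent units.
1 hour = 60 min, so λ = 60/13.68 = 4.3860 per hour

Final: 4.3860 /hr


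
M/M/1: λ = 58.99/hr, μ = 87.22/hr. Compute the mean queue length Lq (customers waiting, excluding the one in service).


ρ = 58.99/87.22 = 0.6763
Lq = ρ²/(1−ρ) = 0.4574/0.3237 = 1.4133

Final: 1.4133


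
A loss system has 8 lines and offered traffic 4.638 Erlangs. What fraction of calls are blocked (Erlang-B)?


B(c,a) = (a^c/c!) / Σ_{k=0}^{c} a^k/k!
a^8/8! = 5.310378
Σ terms (k=0..8): 1.00000 + 4.63800 + 10.75552 + 16.62804 + 19.28021 + 17.88432 + 13.82458 + 9.15977 + 5.31038 = 98.480821
B = 5.310378/98.480821 = 0.053923

Final: 0.053923


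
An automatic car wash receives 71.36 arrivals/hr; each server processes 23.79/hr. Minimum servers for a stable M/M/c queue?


Stability requires cμ > λ ⇔ c > λ/μ.
λ/μ = 71.36/23.79 = 2.9996
Minimum integer c = ⌊2.9996⌋ + 1 = 3
Check: 3·23.79 = 71.37 > 71.36, while 2·23.79 = 47.58 ≤ 71.36

Final: 3 servers


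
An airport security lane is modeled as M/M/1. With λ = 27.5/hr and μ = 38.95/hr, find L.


ρ = λ/μ = 27.5/38.95 = 0.7060
L = ρ/(1−ρ) = 0.7060/(1 − 0.7060) = 0.7060/0.2940 = 2.4017

Final: 2.4017


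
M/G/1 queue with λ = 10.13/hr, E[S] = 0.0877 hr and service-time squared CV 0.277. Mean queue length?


ρ = λ·E[S] = 10.13·0.0877 = 0.8884
Lq = ρ²(1+C_s²)/(2(1−ρ)) = 0.7893·(1+0.277)/(2·0.1116)
= 0.7893·1.2770/0.2232 = 4.51563

Final: 4.51563


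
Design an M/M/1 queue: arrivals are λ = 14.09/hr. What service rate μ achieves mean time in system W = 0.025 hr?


W = 1/(μ−λ) ⇒ μ − λ = 1/W = 1/0.025 = 40.0000
μ = λ + 1/W = 14.09 + 40.0000 = 54.0900 per hr

Final: 54.0900 /hr


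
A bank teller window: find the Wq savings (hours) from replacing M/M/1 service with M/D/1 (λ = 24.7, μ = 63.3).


ρ = 24.7/63.3 = 0.3902
Wq(M/M/1) = ρ/(μ−λ) = 0.3902/38.60 = 0.01011 hr
Wq(M/D/1) = ρ/(2(μ−λ)) = 0.005054 hr
Savings = 0.01011 − 0.005054 = 0.005054 hr

Final: 0.005054 hr


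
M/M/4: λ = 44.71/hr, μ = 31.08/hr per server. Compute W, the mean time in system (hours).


a = 1.4385; ρ = 0.3596; P₀ = 0.235402
Lq = P₀·a^c·ρ/(c!(1−ρ)²) = 0.03684
Wq = Lq/λ = 0.03684/44.71 = 0.0008239 hr
W = Wq + 1/μ = 0.0008239 + 0.03218 = 0.03300 hr

Final: 0.03300 hr


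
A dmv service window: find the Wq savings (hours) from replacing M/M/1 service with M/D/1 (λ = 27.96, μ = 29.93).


ρ = 27.96/29.93 = 0.9342
Wq(M/M/1) = ρ/(μ−λ) = 0.9342/1.97 = 0.47420 hr
Wq(M/D/1) = ρ/(2(μ−λ)) = 0.23710 hr
Savings = 0.47420 − 0.23710 = 0.23710 hr

Final: 0.23710 hr


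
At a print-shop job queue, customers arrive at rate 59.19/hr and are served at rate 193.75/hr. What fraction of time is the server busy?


ρ = λ/μ = 59.19/193.75 = 0.3055

Final: 0.3055


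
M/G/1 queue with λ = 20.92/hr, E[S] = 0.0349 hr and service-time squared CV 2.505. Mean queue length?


ρ = λ·E[S] = 20.92·0.0349 = 0.7301
Lq = ρ²(1+C_s²)/(2(1−ρ)) = 0.5331·(1+2.505)/(2·0.2699)
= 0.5331·3.5050/0.5398 = 3.46132

Final: 3.46132


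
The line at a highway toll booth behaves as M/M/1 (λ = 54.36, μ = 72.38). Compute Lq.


ρ = 54.36/72.38 = 0.7510
Lq = ρ²/(1−ρ) = 0.5641/0.2490 = 2.2656

Final: 2.2656


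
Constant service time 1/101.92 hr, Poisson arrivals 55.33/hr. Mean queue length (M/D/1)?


ρ = 55.33/101.92 = 0.5429
M/D/1: Lq = ρ²/(2(1−ρ)) = 0.2947/(2·0.4571) = 0.32236

Final: 0.32236


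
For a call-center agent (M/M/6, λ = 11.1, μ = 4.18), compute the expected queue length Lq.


a = λ/μ = 2.6555; ρ = a/6 = 0.4426
P₀ = 0.069694
Lq = P₀·a^c·ρ / (c!·(1−ρ)²) = 0.069694·350.65512·0.4426/(720·0.31071)
= 0.04835

Final: 0.04835


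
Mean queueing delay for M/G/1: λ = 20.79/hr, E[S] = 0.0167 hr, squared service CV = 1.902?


ρ = λ·E[S] = 20.79·0.0167 = 0.3472
E[S²] = E[S]²(1+C_s²) = 0.0167²·(1+1.902) = 0.0008093
Wq = λ·E[S²]/(2(1−ρ)) = 20.79·0.0008093/(2·0.6528) = 0.01289 hr

Final: 0.01289 hr


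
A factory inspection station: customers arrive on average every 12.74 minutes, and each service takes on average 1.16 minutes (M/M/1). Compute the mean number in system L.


λ = 60/12.74 = 4.7096 /hr
μ = 60/1.16 = 51.7241 /hr
ρ = λ/μ = 4.7096/51.7241 = 0.09105
L = ρ/(1−ρ) = 0.09105/0.9089 = 0.1002

Final: 0.1002


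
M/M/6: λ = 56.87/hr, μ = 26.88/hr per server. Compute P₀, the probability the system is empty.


a = λ/μ = 56.87/26.88 = 2.1157; ρ = a/c = 0.3526
Σ_{k=0}^{5} a^k/k! (terms k=0..5) = 1.00000 + 2.11570 + 2.23809 + 1.57838 + 0.83484 + 0.35326 = 8.12027
Tail: a^6/(6!(1−ρ)) = 89.68582/(720·0.6474) = 0.19241
P₀ = 1/(8.12027 + 0.19241) = 1/8.31268 = 0.120298

Final: 0.120298


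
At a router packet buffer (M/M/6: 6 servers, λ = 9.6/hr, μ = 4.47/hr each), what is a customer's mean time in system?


a = 2.1477; ρ = 0.3579; P₀ = 0.116492
Lq = P₀·a^c·ρ/(c!(1−ρ)²) = 0.01379
Wq = Lq/λ = 0.01379/9.6 = 0.001436 hr
W = Wq + 1/μ = 0.001436 + 0.22371 = 0.22515 hr

Final: 0.22515 hr


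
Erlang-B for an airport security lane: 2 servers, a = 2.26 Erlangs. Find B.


B(c,a) = (a^c/c!) / Σ_{k=0}^{c} a^k/k!
a^2/2! = 2.553800
Σ terms (k=0..2): 1.00000 + 2.26000 + 2.55380 = 5.813800
B = 2.553800/5.813800 = 0.439265

Final: 0.439265


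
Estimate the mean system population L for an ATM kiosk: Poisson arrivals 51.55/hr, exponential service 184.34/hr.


ρ = λ/μ = 51.55/184.34 = 0.2796
L = ρ/(1−ρ) = 0.2796/(1 − 0.2796) = 0.2796/0.7204 = 0.3882

Final: 0.3882


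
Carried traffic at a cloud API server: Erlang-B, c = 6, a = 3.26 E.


B(6,3.26) = 0.067251 (Erlang-B)
Carried load = a(1 − B) = 3.26·(1 − 0.067251) = 3.26·0.932749 = 3.0408 E

Final: 3.0408 Erlangs


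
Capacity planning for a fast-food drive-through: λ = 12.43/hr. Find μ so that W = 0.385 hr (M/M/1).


W = 1/(μ−λ) ⇒ μ − λ = 1/W = 1/0.385 = 2.5974
μ = λ + 1/W = 12.43 + 2.5974 = 15.0274 per hr

Final: 15.0274 /hr


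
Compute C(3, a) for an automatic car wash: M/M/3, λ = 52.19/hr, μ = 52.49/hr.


a = λ/μ = 0.9943; ρ = a/3 = 0.3314
P₀ = 0.365815 (from M/M/c formula)
C(c,a) = [a^c/(c!(1−ρ))]·P₀ = [0.98295/(6·0.6686)]·0.365815
= 0.24504·0.365815 = 0.089638

Final: 0.089638


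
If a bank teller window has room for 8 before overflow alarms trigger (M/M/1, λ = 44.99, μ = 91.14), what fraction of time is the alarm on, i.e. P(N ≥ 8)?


ρ = 44.99/91.14 = 0.4936
P(N ≥ n) = ρ^n = 0.4936^8 = 0.003526

Final: 0.003526


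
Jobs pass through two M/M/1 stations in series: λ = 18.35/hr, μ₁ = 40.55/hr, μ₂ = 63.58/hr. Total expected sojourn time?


Each node sees arrival rate λ = 18.35/hr (tandem ⇒ throughput preserved).
W₁ = 1/(μ₁−λ) = 1/(40.55−18.35) = 0.04505 hr
W₂ = 1/(μ₂−λ) = 1/(63.58−18.35) = 0.02211 hr
W_total = W₁ + W₂ = 0.04505 + 0.02211 = 0.06715 hr

Final: 0.06715 hr


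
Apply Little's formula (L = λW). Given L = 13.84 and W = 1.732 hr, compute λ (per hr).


λ = L/W = 13.84/1.732 = 7.9908 /hr

Final: 7.9908 /hr


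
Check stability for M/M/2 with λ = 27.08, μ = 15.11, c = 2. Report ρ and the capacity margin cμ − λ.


Total capacity cμ = 2·15.11 = 30.22/hr
ρ = λ/(cμ) = 27.08/30.22 = 0.8961
Stable ⇔ ρ < 1: YES
Spare capacity = cμ − λ = 30.22 − 27.08 = 3.14/hr

Final: ρ = 0.8961; stable; margin = 3.14/hr


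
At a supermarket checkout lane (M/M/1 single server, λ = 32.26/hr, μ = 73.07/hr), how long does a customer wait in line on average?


ρ = 32.26/73.07 = 0.4415
Wq = ρ/(μ−λ) = 0.4415/(73.07 − 32.26) = 0.4415/40.81 = 0.01082 hr

Final: 0.01082 hr


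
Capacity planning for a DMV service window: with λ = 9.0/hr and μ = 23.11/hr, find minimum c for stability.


Stability requires cμ > λ ⇔ c > λ/μ.
λ/μ = 9.0/23.11 = 0.3894
Minimum integer c = ⌊0.3894⌋ + 1 = 1
Check: 1·23.11 = 23.11 > 9.0, while 0·23.11 = 0.00 ≤ 9.0

Final: 1 servers


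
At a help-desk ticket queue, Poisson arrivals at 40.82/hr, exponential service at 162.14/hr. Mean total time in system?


W = 1/(μ−λ) = 1/(162.14 − 40.82) = 1/121.32 = 0.008243 hr

Final: 0.008243 hr


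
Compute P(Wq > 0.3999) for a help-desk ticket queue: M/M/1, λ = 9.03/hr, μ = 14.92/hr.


ρ = 9.03/14.92 = 0.6052
P(Wq > t) = ρ·e^{−(μ−λ)t} = 0.6052·e^{−2.3554}
= 0.6052·0.094855 = 0.057409

Final: 0.057409


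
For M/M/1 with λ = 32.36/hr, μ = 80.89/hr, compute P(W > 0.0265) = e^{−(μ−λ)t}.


W ~ Exponential(μ−λ) for M/M/1.
μ − λ = 80.89 − 32.36 = 48.5300
P(W > t) = e^{−(μ−λ)t} = e^{−1.2860} = 0.276362

Final: 0.276362


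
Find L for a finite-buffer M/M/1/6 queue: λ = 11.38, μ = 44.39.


ρ = 11.38/44.39 = 0.2564
L = ρ[1 − (K+1)ρ^K + Kρ^(K+1)] / [(1−ρ)(1−ρ^(K+1))]
Numerator: 0.2564·(1 − 7·0.0002839 + 6·0.00007278) = 0.255967
Denominator: (0.7436)·(0.999927) = 0.743582
L = 0.255967/0.743582 = 0.3442

Final: 0.3442


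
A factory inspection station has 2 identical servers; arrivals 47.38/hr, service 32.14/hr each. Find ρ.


ρ = λ/(cμ) = 47.38/(2·32.14) = 47.38/64.28 = 0.7371

Final: 0.7371


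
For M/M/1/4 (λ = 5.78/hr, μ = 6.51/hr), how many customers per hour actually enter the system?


ρ = 0.8879; P_K = (1−ρ)ρ^4/(1−ρ^5) = 0.155453
λ_eff = λ(1 − P_K) = 5.78·(1 − 0.155453) = 5.78·0.844547 = 4.8815 /hr

Final: 4.8815 /hr


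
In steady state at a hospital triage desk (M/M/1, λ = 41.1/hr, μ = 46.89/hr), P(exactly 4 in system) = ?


ρ = 41.1/46.89 = 0.8765
P_n = (1−ρ)·ρ^n = (1 − 0.8765)·0.8765^4 = 0.1235·0.590264 = 0.072886

Final: 0.072886


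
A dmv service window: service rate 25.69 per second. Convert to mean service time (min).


Mean service time = 1/μ = 1/25.69 second = 0.03893 second
In minutes: 0.03893 × 0.0166667 = 0.0006488 min

Final: 0.0006488 min


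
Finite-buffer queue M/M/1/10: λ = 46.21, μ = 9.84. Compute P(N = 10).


ρ = λ/μ = 46.21/9.84 = 4.6961
P_K = (1−ρ)ρ^K/(1−ρ^(K+1)) = (-3.6961·5216854.219105)/(1 − 24499068.441549)
= -19282214.222444/-24499067.441549 = 0.787059

Final: 0.787059


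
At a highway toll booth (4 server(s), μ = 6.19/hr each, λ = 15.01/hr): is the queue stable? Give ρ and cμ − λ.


Total capacity cμ = 4·6.19 = 24.76/hr
ρ = λ/(cμ) = 15.01/24.76 = 0.6062
Stable ⇔ ρ < 1: YES
Spare capacity = cμ − λ = 24.76 − 15.01 = 9.75/hr

Final: ρ = 0.6062; stable; margin = 9.75/hr


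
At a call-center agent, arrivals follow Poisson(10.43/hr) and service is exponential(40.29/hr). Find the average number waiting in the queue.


ρ = 10.43/40.29 = 0.2589
Lq = ρ²/(1−ρ) = 0.06702/0.7411 = 0.09042

Final: 0.09042


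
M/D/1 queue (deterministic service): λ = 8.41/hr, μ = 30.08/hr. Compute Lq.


ρ = 8.41/30.08 = 0.2796
M/D/1: Lq = ρ²/(2(1−ρ)) = 0.07817/(2·0.7204) = 0.05425

Final: 0.05425


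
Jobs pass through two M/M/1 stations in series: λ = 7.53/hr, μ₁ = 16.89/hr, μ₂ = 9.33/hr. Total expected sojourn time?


Each node sees arrival rate λ = 7.53/hr (tandem ⇒ throughput preserved).
W₁ = 1/(μ₁−λ) = 1/(16.89−7.53) = 0.10684 hr
W₂ = 1/(μ₂−λ) = 1/(9.33−7.53) = 0.55556 hr
W_total = W₁ + W₂ = 0.10684 + 0.55556 = 0.66239 hr

Final: 0.66239 hr


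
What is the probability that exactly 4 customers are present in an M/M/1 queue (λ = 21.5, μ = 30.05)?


ρ = 21.5/30.05 = 0.7155
P_n = (1−ρ)·ρ^n = (1 − 0.7155)·0.7155^4 = 0.2845·0.262045 = 0.074559

Final: 0.074559


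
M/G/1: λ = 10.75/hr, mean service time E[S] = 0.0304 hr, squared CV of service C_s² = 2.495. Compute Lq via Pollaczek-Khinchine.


ρ = λ·E[S] = 10.75·0.0304 = 0.3268
Lq = ρ²(1+C_s²)/(2(1−ρ)) = 0.1068·(1+2.495)/(2·0.6732)
= 0.1068·3.4950/1.3464 = 0.27723

Final: 0.27723


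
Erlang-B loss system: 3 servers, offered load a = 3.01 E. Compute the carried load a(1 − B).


B(3,3.01) = 0.347350 (Erlang-B)
Carried load = a(1 − B) = 3.01·(1 − 0.347350) = 3.01·0.652650 = 1.9645 E

Final: 1.9645 Erlangs


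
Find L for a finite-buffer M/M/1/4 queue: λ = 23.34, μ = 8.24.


ρ = 23.34/8.24 = 2.8325
L = ρ[1 − (K+1)ρ^K + Kρ^(K+1)] / [(1−ρ)(1−ρ^(K+1))]
Numerator: 2.8325·(1 − 5·64.371638 + 4·182.334227) = 1157.025883
Denominator: (-1.8325)·(-181.334227) = 332.299372
L = 1157.025883/332.299372 = 3.4819

Final: 3.4819


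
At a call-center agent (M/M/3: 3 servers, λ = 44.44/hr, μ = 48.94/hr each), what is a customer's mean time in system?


a = 0.9081; ρ = 0.3027; P₀ = 0.400114
Lq = P₀·a^c·ρ/(c!(1−ρ)²) = 0.03108
Wq = Lq/λ = 0.03108/44.44 = 0.0006994 hr
W = Wq + 1/μ = 0.0006994 + 0.02043 = 0.02113 hr

Final: 0.02113 hr


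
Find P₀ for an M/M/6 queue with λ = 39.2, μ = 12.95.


a = λ/μ = 39.2/12.95 = 3.0270; ρ = a/c = 0.5045
Σ_{k=0}^{5} a^k/k! (terms k=0..5) = 1.00000 + 3.02703 + 4.58145 + 4.62272 + 3.49828 + 2.11787 = 18.84734
Tail: a^6/(6!(1−ρ)) = 769.30365/(720·0.4955) = 2.15638
P₀ = 1/(18.84734 + 2.15638) = 1/21.00373 = 0.047611

Final: 0.047611


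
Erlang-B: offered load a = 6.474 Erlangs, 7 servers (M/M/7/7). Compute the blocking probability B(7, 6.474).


B(c,a) = (a^c/c!) / Σ_{k=0}^{c} a^k/k!
a^7/7! = 94.575431
Σ terms (k=0..7): 1.00000 + 6.47400 + 20.95634 + 45.22378 + 73.19468 + 94.77248 + 102.25950 + 94.57543 = 438.456209
B = 94.575431/438.456209 = 0.215701

Final: 0.215701


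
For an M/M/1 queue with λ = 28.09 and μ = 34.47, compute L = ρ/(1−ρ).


ρ = λ/μ = 28.09/34.47 = 0.8149
L = ρ/(1−ρ) = 0.8149/(1 − 0.8149) = 0.8149/0.1851 = 4.4028

Final: 4.4028


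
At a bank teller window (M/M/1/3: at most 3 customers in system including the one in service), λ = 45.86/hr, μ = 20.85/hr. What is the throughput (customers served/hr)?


ρ = 2.1995; P_K = (1−ρ)ρ^3/(1−ρ^4) = 0.569696
λ_eff = λ(1 − P_K) = 45.86·(1 − 0.569696) = 45.86·0.430304 = 19.7337 /hr

Final: 19.7337 /hr


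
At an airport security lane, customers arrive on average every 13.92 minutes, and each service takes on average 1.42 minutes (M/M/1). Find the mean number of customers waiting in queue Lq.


λ = 60/13.92 = 4.3103 /hr
μ = 60/1.42 = 42.2535 /hr
ρ = λ/μ = 4.3103/42.2535 = 0.1020
Lq = ρ²/(1−ρ) = 0.01041/0.8980 = 0.01159

Final: 0.01159


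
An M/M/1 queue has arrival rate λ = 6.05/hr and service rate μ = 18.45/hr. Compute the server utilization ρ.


ρ = λ/μ = 6.05/18.45 = 0.3279

Final: 0.3279


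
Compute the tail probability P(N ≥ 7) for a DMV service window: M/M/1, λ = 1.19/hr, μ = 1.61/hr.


ρ = 1.19/1.61 = 0.7391
P(N ≥ n) = ρ^n = 0.7391^7 = 0.120517

Final: 0.120517


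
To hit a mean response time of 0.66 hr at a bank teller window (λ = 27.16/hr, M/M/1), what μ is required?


W = 1/(μ−λ) ⇒ μ − λ = 1/W = 1/0.66 = 1.5152
μ = λ + 1/W = 27.16 + 1.5152 = 28.6752 per hr

Final: 28.6752 /hr


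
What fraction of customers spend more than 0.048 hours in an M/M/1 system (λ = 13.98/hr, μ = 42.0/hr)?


W ~ Exponential(μ−λ) for M/M/1.
μ − λ = 42.0 − 13.98 = 28.0200
P(W > t) = e^{−(μ−λ)t} = e^{−1.3450} = 0.260550

Final: 0.260550


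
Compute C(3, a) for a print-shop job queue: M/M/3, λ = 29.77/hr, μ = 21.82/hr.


a = λ/μ = 1.3643; ρ = a/3 = 0.4548
P₀ = 0.245616 (from M/M/c formula)
C(c,a) = [a^c/(c!(1−ρ))]·P₀ = [2.53964/(6·0.5452)]·0.245616
= 0.77634·0.245616 = 0.190681

Final: 0.190681


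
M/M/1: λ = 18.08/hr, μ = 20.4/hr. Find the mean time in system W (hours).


W = 1/(μ−λ) = 1/(20.4 − 18.08) = 1/2.32 = 0.4310 hr

Final: 0.4310 hr


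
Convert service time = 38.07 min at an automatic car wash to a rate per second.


μ = 1/(service time) in consistent units.
1 second = 0.0166667 min, so μ = 0.0166667/38.07 = 0.0004378 per second

Final: 0.0004378 /sec


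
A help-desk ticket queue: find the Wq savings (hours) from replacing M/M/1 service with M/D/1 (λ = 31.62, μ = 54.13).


ρ = 31.62/54.13 = 0.5841
Wq(M/M/1) = ρ/(μ−λ) = 0.5841/22.51 = 0.02595 hr
Wq(M/D/1) = ρ/(2(μ−λ)) = 0.01298 hr
Savings = 0.02595 − 0.01298 = 0.01298 hr

Final: 0.01298 hr


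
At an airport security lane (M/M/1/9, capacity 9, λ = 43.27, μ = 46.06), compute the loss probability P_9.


ρ = λ/μ = 43.27/46.06 = 0.9394
P_K = (1−ρ)ρ^K/(1−ρ^(K+1)) = (0.06057·0.569858)/(1 − 0.535340)
= 0.034518/0.464660 = 0.074287

Final: 0.074287


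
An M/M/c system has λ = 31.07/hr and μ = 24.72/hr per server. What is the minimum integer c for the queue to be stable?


Stability requires cμ > λ ⇔ c > λ/μ.
λ/μ = 31.07/24.72 = 1.2569
Minimum integer c = ⌊1.2569⌋ + 1 = 2
Check: 2·24.72 = 49.44 > 31.07, while 1·24.72 = 24.72 ≤ 31.07

Final: 2 servers


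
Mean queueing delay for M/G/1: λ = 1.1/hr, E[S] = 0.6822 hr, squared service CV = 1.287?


ρ = λ·E[S] = 1.1·0.6822 = 0.7504
E[S²] = E[S]²(1+C_s²) = 0.6822²·(1+1.287) = 1.064363
Wq = λ·E[S²]/(2(1−ρ)) = 1.1·1.064363/(2·0.2496) = 2.34554 hr

Final: 2.34554 hr


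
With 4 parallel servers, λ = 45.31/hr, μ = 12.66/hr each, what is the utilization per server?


ρ = λ/(cμ) = 45.31/(4·12.66) = 45.31/50.64 = 0.8947

Final: 0.8947


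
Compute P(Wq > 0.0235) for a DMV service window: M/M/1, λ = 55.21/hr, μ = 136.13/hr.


ρ = 55.21/136.13 = 0.4056
P(Wq > t) = ρ·e^{−(μ−λ)t} = 0.4056·e^{−1.9016}
= 0.4056·0.149327 = 0.060562

Final: 0.060562


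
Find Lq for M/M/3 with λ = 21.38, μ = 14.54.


a = λ/μ = 1.4704; ρ = a/3 = 0.4901
P₀ = 0.217828
Lq = P₀·a^c·ρ / (c!·(1−ρ)²) = 0.217828·3.17929·0.4901/(6·0.25996)
= 0.21763

Final: 0.21763


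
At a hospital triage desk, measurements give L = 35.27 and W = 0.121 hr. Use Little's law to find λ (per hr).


λ = L/W = 35.27/0.121 = 291.4876 /hr

Final: 291.4876 /hr


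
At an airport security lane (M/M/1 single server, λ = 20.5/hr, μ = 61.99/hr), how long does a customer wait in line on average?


ρ = 20.5/61.99 = 0.3307
Wq = ρ/(μ−λ) = 0.3307/(61.99 − 20.5) = 0.3307/41.49 = 0.007971 hr

Final: 0.007971 hr


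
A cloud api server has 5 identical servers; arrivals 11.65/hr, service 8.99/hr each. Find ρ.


ρ = λ/(cμ) = 11.65/(5·8.99) = 11.65/44.95 = 0.2592

Final: 0.2592


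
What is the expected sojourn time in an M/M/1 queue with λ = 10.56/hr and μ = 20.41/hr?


W = 1/(μ−λ) = 1/(20.41 − 10.56) = 1/9.85 = 0.1015 hr

Final: 0.1015 hr


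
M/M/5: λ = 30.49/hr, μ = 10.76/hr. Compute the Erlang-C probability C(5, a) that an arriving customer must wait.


a = λ/μ = 2.8336; ρ = a/5 = 0.5667
P₀ = 0.056051 (from M/M/c formula)
C(c,a) = [a^c/(c!(1−ρ))]·P₀ = [182.69462/(120·0.4333)]·0.056051
= 3.51386·0.056051 = 0.196956

Final: 0.196956


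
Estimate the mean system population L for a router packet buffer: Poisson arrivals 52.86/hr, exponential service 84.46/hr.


ρ = λ/μ = 52.86/84.46 = 0.6259
L = ρ/(1−ρ) = 0.6259/(1 − 0.6259) = 0.6259/0.3741 = 1.6728

Final: 1.6728


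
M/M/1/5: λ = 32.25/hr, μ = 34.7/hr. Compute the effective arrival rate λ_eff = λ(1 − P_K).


ρ = 0.9294; P_K = (1−ρ)ρ^5/(1−ρ^6) = 0.137708
λ_eff = λ(1 − P_K) = 32.25·(1 − 0.137708) = 32.25·0.862292 = 27.8089 /hr

Final: 27.8089 /hr


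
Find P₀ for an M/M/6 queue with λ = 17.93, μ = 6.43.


a = λ/μ = 17.93/6.43 = 2.7885; ρ = a/c = 0.4647
Σ_{k=0}^{5} a^k/k! (terms k=0..5) = 1.00000 + 2.78849 + 3.88784 + 3.61374 + 2.51922 + 1.40496 = 15.21426
Tail: a^6/(6!(1−ρ)) = 470.12776/(720·0.5353) = 1.21990
P₀ = 1/(15.21426 + 1.21990) = 1/16.43416 = 0.060849

Final: 0.060849


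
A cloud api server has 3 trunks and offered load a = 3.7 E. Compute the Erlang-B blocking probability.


B(c,a) = (a^c/c!) / Σ_{k=0}^{c} a^k/k!
a^3/3! = 8.442167
Σ terms (k=0..3): 1.00000 + 3.70000 + 6.84500 + 8.44217 = 19.987167
B = 8.442167/19.987167 = 0.422379

Final: 0.422379


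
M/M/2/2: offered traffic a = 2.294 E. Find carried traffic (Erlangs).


B(2,2.294) = 0.444071 (Erlang-B)
Carried load = a(1 − B) = 2.294·(1 − 0.444071) = 2.294·0.555929 = 1.2753 E

Final: 1.2753 Erlangs


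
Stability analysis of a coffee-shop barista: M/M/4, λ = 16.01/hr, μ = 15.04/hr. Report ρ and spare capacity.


Total capacity cμ = 4·15.04 = 60.16/hr
ρ = λ/(cμ) = 16.01/60.16 = 0.2661
Stable ⇔ ρ < 1: YES
Spare capacity = cμ − λ = 60.16 − 16.01 = 44.15/hr

Final: ρ = 0.2661; stable; margin = 44.15/hr


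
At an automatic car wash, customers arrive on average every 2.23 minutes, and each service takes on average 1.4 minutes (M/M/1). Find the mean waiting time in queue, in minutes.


λ = 60/2.23 = 26.9058 /hr
μ = 60/1.4 = 42.8571 /hr
ρ = λ/μ = 26.9058/42.8571 = 0.6278
Wq = ρ/(μ−λ) = 0.6278/(42.8571−26.9058) = 0.03936 hr
In minutes: 0.03936·60 = 2.361 min

Final: 2.361 min


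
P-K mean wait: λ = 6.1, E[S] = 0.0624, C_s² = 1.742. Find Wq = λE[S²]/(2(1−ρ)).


ρ = λ·E[S] = 6.1·0.0624 = 0.3806
E[S²] = E[S]²(1+C_s²) = 0.0624²·(1+1.742) = 0.010677
Wq = λ·E[S²]/(2(1−ρ)) = 6.1·0.010677/(2·0.6194) = 0.05258 hr

Final: 0.05258 hr


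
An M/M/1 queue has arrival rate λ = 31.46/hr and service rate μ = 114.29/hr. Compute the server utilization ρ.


ρ = λ/μ = 31.46/114.29 = 0.2753

Final: 0.2753


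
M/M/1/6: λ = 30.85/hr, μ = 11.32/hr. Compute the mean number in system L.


ρ = 30.85/11.32 = 2.7253
L = ρ[1 − (K+1)ρ^K + Kρ^(K+1)] / [(1−ρ)(1−ρ^(K+1))]
Numerator: 2.7253·(1 − 7·409.687251 + 6·1116.506333) = 10443.834838
Denominator: (-1.7253)·(-1115.506333) = 1924.544053
L = 10443.834838/1924.544053 = 5.4267

Final: 5.4267


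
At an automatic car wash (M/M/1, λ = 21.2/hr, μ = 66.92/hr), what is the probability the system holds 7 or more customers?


ρ = 21.2/66.92 = 0.3168
P(N ≥ n) = ρ^n = 0.3168^7 = 0.0003202

Final: 0.0003202


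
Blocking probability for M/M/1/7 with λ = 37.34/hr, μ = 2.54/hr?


ρ = λ/μ = 37.34/2.54 = 14.7008
P_K = (1−ρ)ρ^K/(1−ρ^(K+1)) = (-13.7008·148383010.787798)/(1 − 2181347095.597004)
= -2032964084.809206/-2181347094.597004 = 0.931976

Final: 0.931976


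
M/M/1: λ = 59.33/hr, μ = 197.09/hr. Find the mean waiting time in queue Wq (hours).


ρ = 59.33/197.09 = 0.3010
Wq = ρ/(μ−λ) = 0.3010/(197.09 − 59.33) = 0.3010/137.76 = 0.002185 hr

Final: 0.002185 hr


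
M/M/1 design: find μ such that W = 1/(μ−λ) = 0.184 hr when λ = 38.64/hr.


W = 1/(μ−λ) ⇒ μ − λ = 1/W = 1/0.184 = 5.4348
μ = λ + 1/W = 38.64 + 5.4348 = 44.0748 per hr

Final: 44.0748 /hr


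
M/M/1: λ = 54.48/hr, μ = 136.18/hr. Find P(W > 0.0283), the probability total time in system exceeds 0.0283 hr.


W ~ Exponential(μ−λ) for M/M/1.
μ − λ = 136.18 − 54.48 = 81.7000
P(W > t) = e^{−(μ−λ)t} = e^{−2.3121} = 0.099052

Final: 0.099052


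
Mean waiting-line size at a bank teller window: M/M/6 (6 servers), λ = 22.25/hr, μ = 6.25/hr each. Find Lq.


a = λ/μ = 3.5600; ρ = a/6 = 0.5933
P₀ = 0.027154
Lq = P₀·a^c·ρ / (c!·(1−ρ)²) = 0.027154·2035.63537·0.5933/(720·0.16538)
= 0.27544

Final: 0.27544


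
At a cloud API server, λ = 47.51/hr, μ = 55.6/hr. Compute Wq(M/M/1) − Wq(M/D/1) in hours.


ρ = 47.51/55.6 = 0.8545
Wq(M/M/1) = ρ/(μ−λ) = 0.8545/8.09 = 0.10562 hr
Wq(M/D/1) = ρ/(2(μ−λ)) = 0.05281 hr
Savings = 0.10562 − 0.05281 = 0.05281 hr

Final: 0.05281 hr


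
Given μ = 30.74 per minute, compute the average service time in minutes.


Mean service time = 1/μ = 1/30.74 minute = 0.03253 minute
In minutes: 0.03253 × 1 = 0.03253 min

Final: 0.03253 min


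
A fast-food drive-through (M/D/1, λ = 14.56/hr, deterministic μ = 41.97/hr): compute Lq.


ρ = 14.56/41.97 = 0.3469
M/D/1: Lq = ρ²/(2(1−ρ)) = 0.1203/(2·0.6531) = 0.09214

Final: 0.09214


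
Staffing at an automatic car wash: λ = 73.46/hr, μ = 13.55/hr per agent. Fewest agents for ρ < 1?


Stability requires cμ > λ ⇔ c > λ/μ.
λ/μ = 73.46/13.55 = 5.4214
Minimum integer c = ⌊5.4214⌋ + 1 = 6
Check: 6·13.55 = 81.30 > 73.46, while 5·13.55 = 67.75 ≤ 73.46

Final: 6 servers


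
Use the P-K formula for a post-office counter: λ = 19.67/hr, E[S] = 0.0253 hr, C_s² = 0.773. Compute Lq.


ρ = λ·E[S] = 19.67·0.0253 = 0.4977
Lq = ρ²(1+C_s²)/(2(1−ρ)) = 0.2477·(1+0.773)/(2·0.5023)
= 0.2477·1.7730/1.0047 = 0.43704

Final: 0.43704


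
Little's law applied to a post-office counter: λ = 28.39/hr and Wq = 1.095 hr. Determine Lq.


Lq = λWq = 28.39·1.095 = 31.0871

Final: 31.0871


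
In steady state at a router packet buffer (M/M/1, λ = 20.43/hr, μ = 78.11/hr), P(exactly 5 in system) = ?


ρ = 20.43/78.11 = 0.2616
P_n = (1−ρ)·ρ^n = (1 − 0.2616)·0.2616^5 = 0.7384·0.001224 = 0.0009039

Final: 0.0009039


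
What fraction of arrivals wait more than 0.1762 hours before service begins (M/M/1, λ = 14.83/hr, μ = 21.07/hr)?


ρ = 14.83/21.07 = 0.7038
P(Wq > t) = ρ·e^{−(μ−λ)t} = 0.7038·e^{−1.0995}
= 0.7038·0.333042 = 0.234409

Final: 0.234409


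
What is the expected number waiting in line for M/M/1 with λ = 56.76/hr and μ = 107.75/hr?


ρ = 56.76/107.75 = 0.5268
Lq = ρ²/(1−ρ) = 0.2775/0.4732 = 0.5864

Final: 0.5864


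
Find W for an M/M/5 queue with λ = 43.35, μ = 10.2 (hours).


a = 4.2500; ρ = 0.8500; P₀ = 0.008496
Lq = P₀·a^c·ρ/(c!(1−ρ)²) = 3.70866
Wq = Lq/λ = 3.70866/43.35 = 0.08555 hr
W = Wq + 1/μ = 0.08555 + 0.09804 = 0.18359 hr

Final: 0.18359 hr


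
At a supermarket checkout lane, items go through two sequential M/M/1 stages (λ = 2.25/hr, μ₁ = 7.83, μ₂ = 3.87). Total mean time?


Each node sees arrival rate λ = 2.25/hr (tandem ⇒ throughput preserved).
W₁ = 1/(μ₁−λ) = 1/(7.83−2.25) = 0.17921 hr
W₂ = 1/(μ₂−λ) = 1/(3.87−2.25) = 0.61728 hr
W_total = W₁ + W₂ = 0.17921 + 0.61728 = 0.79650 hr

Final: 0.79650 hr


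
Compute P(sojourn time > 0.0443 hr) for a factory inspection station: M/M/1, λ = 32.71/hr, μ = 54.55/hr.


W ~ Exponential(μ−λ) for M/M/1.
μ − λ = 54.55 − 32.71 = 21.8400
P(W > t) = e^{−(μ−λ)t} = e^{−0.9675} = 0.380027

Final: 0.380027


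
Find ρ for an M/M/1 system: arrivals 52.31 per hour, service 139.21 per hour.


ρ = λ/μ = 52.31/139.21 = 0.3758

Final: 0.3758


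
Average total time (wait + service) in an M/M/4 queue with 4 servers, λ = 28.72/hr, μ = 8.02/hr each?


a = 3.5810; ρ = 0.8953; P₀ = 0.011895
Lq = P₀·a^c·ρ/(c!(1−ρ)²) = 6.65172
Wq = Lq/λ = 6.65172/28.72 = 0.23161 hr
W = Wq + 1/μ = 0.23161 + 0.12469 = 0.35629 hr

Final: 0.35629 hr


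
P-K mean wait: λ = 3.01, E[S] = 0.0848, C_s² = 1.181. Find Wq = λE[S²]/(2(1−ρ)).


ρ = λ·E[S] = 3.01·0.0848 = 0.2552
E[S²] = E[S]²(1+C_s²) = 0.0848²·(1+1.181) = 0.015684
Wq = λ·E[S²]/(2(1−ρ)) = 3.01·0.015684/(2·0.7448) = 0.03169 hr

Final: 0.03169 hr
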